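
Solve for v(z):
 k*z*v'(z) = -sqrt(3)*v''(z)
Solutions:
 v(z) = Piecewise((-sqrt(2)*3^(1/4)*sqrt(pi)*C1*erf(sqrt(2)*3^(3/4)*sqrt(k)*z/6)/(2*sqrt(k)) - C2, (k > 0) | (k < 0)), (-C1*z - C2, True))


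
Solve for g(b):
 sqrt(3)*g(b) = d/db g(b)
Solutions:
 g(b) = C1*exp(sqrt(3)*b)


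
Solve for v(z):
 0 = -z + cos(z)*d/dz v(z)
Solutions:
 v(z) = C1 + Integral(z/cos(z), z)


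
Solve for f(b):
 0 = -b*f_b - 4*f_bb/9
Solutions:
 f(b) = C1 + C2*erf(3*sqrt(2)*b/4)


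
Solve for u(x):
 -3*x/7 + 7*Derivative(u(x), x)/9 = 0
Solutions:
 u(x) = C1 + 27*x^2/98


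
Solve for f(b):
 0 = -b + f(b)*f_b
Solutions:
 f(b) = -sqrt(C1 + b^2)
 f(b) = sqrt(C1 + b^2)


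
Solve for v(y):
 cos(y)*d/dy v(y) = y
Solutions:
 v(y) = C1 + Integral(y/cos(y), y)


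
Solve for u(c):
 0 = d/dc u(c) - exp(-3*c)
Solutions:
 u(c) = C1 - exp(-3*c)/3


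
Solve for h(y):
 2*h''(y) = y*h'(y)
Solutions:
 h(y) = C1 + C2*erfi(y/2)


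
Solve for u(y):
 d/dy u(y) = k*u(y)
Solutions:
 u(y) = C1*exp(k*y)


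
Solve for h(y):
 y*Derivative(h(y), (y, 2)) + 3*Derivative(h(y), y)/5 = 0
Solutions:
 h(y) = C1 + C2*y^(2/5)


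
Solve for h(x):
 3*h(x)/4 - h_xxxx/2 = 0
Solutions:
 h(x) = C1*exp(-2^(3/4)*3^(1/4)*x/2) + C2*exp(2^(3/4)*3^(1/4)*x/2) + C3*sin(2^(3/4)*3^(1/4)*x/2) + C4*cos(2^(3/4)*3^(1/4)*x/2)


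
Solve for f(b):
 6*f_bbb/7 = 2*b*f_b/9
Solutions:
 f(b) = C1 + Integral(C2*airyai(7^(1/3)*b/3) + C3*airybi(7^(1/3)*b/3), b)


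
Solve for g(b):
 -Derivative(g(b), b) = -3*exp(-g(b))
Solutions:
 g(b) = log(C1 + 3*b)


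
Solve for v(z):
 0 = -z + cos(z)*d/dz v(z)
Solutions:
 v(z) = C1 + Integral(z/cos(z), z)


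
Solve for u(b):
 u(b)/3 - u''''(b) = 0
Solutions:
 u(b) = C1*exp(-3^(3/4)*b/3) + C2*exp(3^(3/4)*b/3) + C3*sin(3^(3/4)*b/3) + C4*cos(3^(3/4)*b/3)


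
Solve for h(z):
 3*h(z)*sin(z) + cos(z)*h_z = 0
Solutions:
 h(z) = C1*cos(z)^3


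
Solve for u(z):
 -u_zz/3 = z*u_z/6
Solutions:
 u(z) = C1 + C2*erf(z/2)


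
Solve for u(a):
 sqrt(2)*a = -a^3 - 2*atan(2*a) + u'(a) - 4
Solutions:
 u(a) = C1 + a^4/4 + sqrt(2)*a^2/2 + 2*a*atan(2*a) + 4*a - log(4*a^2 + 1)/2


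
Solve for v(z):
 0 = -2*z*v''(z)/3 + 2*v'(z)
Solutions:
 v(z) = C1 + C2*z^4


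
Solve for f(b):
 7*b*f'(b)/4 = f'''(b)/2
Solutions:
 f(b) = C1 + Integral(C2*airyai(2^(2/3)*7^(1/3)*b/2) + C3*airybi(2^(2/3)*7^(1/3)*b/2), b)


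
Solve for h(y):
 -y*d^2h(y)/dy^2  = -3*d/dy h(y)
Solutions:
 h(y) = C1 + C2*y^4


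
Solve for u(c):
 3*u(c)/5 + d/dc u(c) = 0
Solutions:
 u(c) = C1*exp(-3*c/5)


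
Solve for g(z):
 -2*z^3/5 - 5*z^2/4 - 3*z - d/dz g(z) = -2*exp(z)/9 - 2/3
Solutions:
 g(z) = C1 - z^4/10 - 5*z^3/12 - 3*z^2/2 + 2*z/3 + 2*exp(z)/9


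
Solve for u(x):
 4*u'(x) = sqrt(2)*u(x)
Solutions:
 u(x) = C1*exp(sqrt(2)*x/4)


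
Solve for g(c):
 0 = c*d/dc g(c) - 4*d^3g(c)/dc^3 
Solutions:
 g(c) = C1 + Integral(C2*airyai(2^(1/3)*c/2) + C3*airybi(2^(1/3)*c/2), c)


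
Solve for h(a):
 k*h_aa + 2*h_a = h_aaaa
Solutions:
 h(a) = C1 + C2*exp(a*(k/(3*(sqrt(1 - k^3/27) + 1)^(1/3)) + (sqrt(1 - k^3/27) + 1)^(1/3))) + C3*exp(a*(4*k/((-1 + sqrt(3)*I)*(sqrt(1 - k^3/27) + 1)^(1/3)) - 3*(sqrt(1 - k^3/27) + 1)^(1/3) + 3*sqrt(3)*I*(sqrt(1 - k^3/27) + 1)^(1/3))/6) + C4*exp(-a*(4*k/((1 + sqrt(3)*I)*(sqrt(1 - k^3/27) + 1)^(1/3)) + 3*(sqrt(1 - k^3/27) + 1)^(1/3) + 3*sqrt(3)*I*(sqrt(1 - k^3/27) + 1)^(1/3))/6)


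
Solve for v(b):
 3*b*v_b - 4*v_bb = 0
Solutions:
 v(b) = C1 + C2*erfi(sqrt(6)*b/4)


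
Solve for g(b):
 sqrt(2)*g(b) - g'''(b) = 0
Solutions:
 g(b) = C3*exp(2^(1/6)*b) + (C1*sin(2^(1/6)*sqrt(3)*b/2) + C2*cos(2^(1/6)*sqrt(3)*b/2))*exp(-2^(1/6)*b/2)


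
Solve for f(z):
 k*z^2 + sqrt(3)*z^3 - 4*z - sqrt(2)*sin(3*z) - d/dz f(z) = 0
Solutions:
 f(z) = C1 + k*z^3/3 + sqrt(3)*z^4/4 - 2*z^2 + sqrt(2)*cos(3*z)/3


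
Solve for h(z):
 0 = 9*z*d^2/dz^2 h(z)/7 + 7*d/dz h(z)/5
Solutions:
 h(z) = C1 + C2/z^(4/45)


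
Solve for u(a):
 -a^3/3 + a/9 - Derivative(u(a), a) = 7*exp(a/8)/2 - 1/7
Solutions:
 u(a) = C1 - a^4/12 + a^2/18 + a/7 - 28*exp(a/8)


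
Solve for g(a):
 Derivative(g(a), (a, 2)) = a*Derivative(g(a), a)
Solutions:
 g(a) = C1 + C2*erfi(sqrt(2)*a/2)


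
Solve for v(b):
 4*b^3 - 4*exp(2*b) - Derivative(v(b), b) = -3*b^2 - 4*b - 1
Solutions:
 v(b) = C1 + b^4 + b^3 + 2*b^2 + b - 2*exp(2*b)


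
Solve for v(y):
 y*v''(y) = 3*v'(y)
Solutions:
 v(y) = C1 + C2*y^4


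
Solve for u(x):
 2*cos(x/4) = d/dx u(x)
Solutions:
 u(x) = C1 + 8*sin(x/4)


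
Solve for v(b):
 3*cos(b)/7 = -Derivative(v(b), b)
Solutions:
 v(b) = C1 - 3*sin(b)/7


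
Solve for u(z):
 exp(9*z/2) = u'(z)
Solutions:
 u(z) = C1 + 2*exp(9*z/2)/9


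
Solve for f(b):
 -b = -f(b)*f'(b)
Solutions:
 f(b) = -sqrt(C1 + b^2)
 f(b) = sqrt(C1 + b^2)


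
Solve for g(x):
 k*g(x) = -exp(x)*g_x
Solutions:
 g(x) = C1*exp(k*exp(-x))


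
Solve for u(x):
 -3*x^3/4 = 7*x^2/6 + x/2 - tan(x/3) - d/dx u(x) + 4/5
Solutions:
 u(x) = C1 + 3*x^4/16 + 7*x^3/18 + x^2/4 + 4*x/5 + 3*log(cos(x/3))


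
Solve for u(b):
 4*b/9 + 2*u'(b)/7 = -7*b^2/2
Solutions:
 u(b) = C1 - 49*b^3/12 - 7*b^2/9


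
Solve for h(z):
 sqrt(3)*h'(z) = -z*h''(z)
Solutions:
 h(z) = C1 + C2*z^(1 - sqrt(3))


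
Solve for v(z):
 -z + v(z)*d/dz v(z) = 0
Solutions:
 v(z) = -sqrt(C1 + z^2)
 v(z) = sqrt(C1 + z^2)


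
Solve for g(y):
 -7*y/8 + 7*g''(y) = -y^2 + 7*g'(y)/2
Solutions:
 g(y) = C1 + C2*exp(y/2) + 2*y^3/21 + 25*y^2/56 + 25*y/14


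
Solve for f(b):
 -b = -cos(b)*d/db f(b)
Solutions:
 f(b) = C1 + Integral(b/cos(b), b)


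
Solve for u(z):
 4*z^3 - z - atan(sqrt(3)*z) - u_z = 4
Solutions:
 u(z) = C1 + z^4 - z^2/2 - z*atan(sqrt(3)*z) - 4*z + sqrt(3)*log(3*z^2 + 1)/6


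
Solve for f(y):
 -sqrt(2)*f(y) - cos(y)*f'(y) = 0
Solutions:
 f(y) = C1*(sin(y) - 1)^(sqrt(2)/2)/(sin(y) + 1)^(sqrt(2)/2)


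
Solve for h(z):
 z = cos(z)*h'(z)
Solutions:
 h(z) = C1 + Integral(z/cos(z), z)


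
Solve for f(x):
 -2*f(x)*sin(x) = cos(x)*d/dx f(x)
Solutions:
 f(x) = C1*cos(x)^2


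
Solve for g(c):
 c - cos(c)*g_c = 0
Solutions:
 g(c) = C1 + Integral(c/cos(c), c)


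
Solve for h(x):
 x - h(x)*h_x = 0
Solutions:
 h(x) = -sqrt(C1 + x^2)
 h(x) = sqrt(C1 + x^2)


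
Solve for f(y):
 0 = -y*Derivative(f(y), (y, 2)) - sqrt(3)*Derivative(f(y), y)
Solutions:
 f(y) = C1 + C2*y^(1 - sqrt(3))


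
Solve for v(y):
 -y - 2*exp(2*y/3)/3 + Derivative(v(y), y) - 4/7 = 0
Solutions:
 v(y) = C1 + y^2/2 + 4*y/7 + exp(2*y/3)


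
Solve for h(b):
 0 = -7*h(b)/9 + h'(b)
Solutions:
 h(b) = C1*exp(7*b/9)


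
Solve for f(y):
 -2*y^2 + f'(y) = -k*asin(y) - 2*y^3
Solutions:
 f(y) = C1 - k*(y*asin(y) + sqrt(1 - y^2)) - y^4/2 + 2*y^3/3


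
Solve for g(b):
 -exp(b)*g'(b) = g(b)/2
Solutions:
 g(b) = C1*exp(exp(-b)/2)


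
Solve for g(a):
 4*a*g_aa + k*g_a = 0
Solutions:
 g(a) = C1 + a^(1 - re(k)/4)*(C2*sin(log(a)*Abs(im(k))/4) + C3*cos(log(a)*im(k)/4))


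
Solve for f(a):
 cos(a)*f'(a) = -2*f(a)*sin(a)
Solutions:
 f(a) = C1*cos(a)^2


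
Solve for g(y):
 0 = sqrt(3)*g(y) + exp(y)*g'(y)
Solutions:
 g(y) = C1*exp(sqrt(3)*exp(-y))


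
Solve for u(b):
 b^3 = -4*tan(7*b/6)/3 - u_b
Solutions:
 u(b) = C1 - b^4/4 + 8*log(cos(7*b/6))/7


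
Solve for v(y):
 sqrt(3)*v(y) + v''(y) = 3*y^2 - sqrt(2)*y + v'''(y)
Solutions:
 v(y) = C1*exp(y*(-2^(2/3)*(2 + 27*sqrt(3) + sqrt(-4 + (2 + 27*sqrt(3))^2))^(1/3) - 2*2^(1/3)/(2 + 27*sqrt(3) + sqrt(-4 + (2 + 27*sqrt(3))^2))^(1/3) + 4)/12)*sin(2^(1/3)*sqrt(3)*y*(-2^(1/3)*(2 + 27*sqrt(3) + sqrt(-4 + 729*(-sqrt(3) - 2/27)^2))^(1/3) + 2/(2 + 27*sqrt(3) + sqrt(-4 + 729*(-sqrt(3) - 2/27)^2))^(1/3))/12) + C2*exp(y*(-2^(2/3)*(2 + 27*sqrt(3) + sqrt(-4 + (2 + 27*sqrt(3))^2))^(1/3) - 2*2^(1/3)/(2 + 27*sqrt(3) + sqrt(-4 + (2 + 27*sqrt(3))^2))^(1/3) + 4)/12)*cos(2^(1/3)*sqrt(3)*y*(-2^(1/3)*(2 + 27*sqrt(3) + sqrt(-4 + 729*(-sqrt(3) - 2/27)^2))^(1/3) + 2/(2 + 27*sqrt(3) + sqrt(-4 + 729*(-sqrt(3) - 2/27)^2))^(1/3))/12) + C3*exp(y*(2*2^(1/3)/(2 + 27*sqrt(3) + sqrt(-4 + (2 + 27*sqrt(3))^2))^(1/3) + 2 + 2^(2/3)*(2 + 27*sqrt(3) + sqrt(-4 + (2 + 27*sqrt(3))^2))^(1/3))/6) + sqrt(3)*y^2 - sqrt(6)*y/3 - 2


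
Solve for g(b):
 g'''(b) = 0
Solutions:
 g(b) = C1 + C2*b + C3*b^2


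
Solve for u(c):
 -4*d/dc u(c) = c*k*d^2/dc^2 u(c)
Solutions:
 u(c) = C1 + c^(((re(k) - 4)*re(k) + im(k)^2)/(re(k)^2 + im(k)^2))*(C2*sin(4*log(c)*Abs(im(k))/(re(k)^2 + im(k)^2)) + C3*cos(4*log(c)*im(k)/(re(k)^2 + im(k)^2)))


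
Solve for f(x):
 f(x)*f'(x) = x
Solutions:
 f(x) = -sqrt(C1 + x^2)
 f(x) = sqrt(C1 + x^2)


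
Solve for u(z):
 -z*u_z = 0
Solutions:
 u(z) = C1


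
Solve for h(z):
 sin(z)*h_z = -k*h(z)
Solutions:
 h(z) = C1*exp(k*(-log(cos(z) - 1) + log(cos(z) + 1))/2)


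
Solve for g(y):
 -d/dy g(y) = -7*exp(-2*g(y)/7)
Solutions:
 g(y) = 7*log(-sqrt(C1 + 7*y)) - 7*log(7) + 7*log(14)/2
 g(y) = 7*log(C1 + 7*y)/2 - 7*log(7) + 7*log(14)/2


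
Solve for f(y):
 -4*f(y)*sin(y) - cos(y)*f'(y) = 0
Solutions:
 f(y) = C1*cos(y)^4


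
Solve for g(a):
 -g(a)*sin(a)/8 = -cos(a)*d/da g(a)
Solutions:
 g(a) = C1/cos(a)^(1/8)


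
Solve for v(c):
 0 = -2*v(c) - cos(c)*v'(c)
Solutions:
 v(c) = C1*(sin(c) - 1)/(sin(c) + 1)


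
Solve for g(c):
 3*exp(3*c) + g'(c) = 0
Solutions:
 g(c) = C1 - exp(3*c)


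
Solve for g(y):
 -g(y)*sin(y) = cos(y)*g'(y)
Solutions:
 g(y) = C1*cos(y)


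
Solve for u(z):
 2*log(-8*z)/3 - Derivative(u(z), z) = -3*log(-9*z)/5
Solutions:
 u(z) = C1 + 19*z*log(-z)/15 + z*(-19/15 + log(3)/5 + log(12))


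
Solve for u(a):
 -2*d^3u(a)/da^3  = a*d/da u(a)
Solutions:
 u(a) = C1 + Integral(C2*airyai(-2^(2/3)*a/2) + C3*airybi(-2^(2/3)*a/2), a)


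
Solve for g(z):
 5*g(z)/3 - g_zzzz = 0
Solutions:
 g(z) = C1*exp(-3^(3/4)*5^(1/4)*z/3) + C2*exp(3^(3/4)*5^(1/4)*z/3) + C3*sin(3^(3/4)*5^(1/4)*z/3) + C4*cos(3^(3/4)*5^(1/4)*z/3)


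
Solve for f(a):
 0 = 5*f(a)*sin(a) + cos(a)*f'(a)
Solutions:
 f(a) = C1*cos(a)^5


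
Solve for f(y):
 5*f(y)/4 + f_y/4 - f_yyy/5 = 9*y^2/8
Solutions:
 f(y) = C1*exp(-15^(1/3)*y*(15^(1/3)/(sqrt(2010) + 45)^(1/3) + (sqrt(2010) + 45)^(1/3))/12)*sin(3^(1/6)*5^(1/3)*y*(-3^(2/3)*(sqrt(2010) + 45)^(1/3) + 3*5^(1/3)/(sqrt(2010) + 45)^(1/3))/12) + C2*exp(-15^(1/3)*y*(15^(1/3)/(sqrt(2010) + 45)^(1/3) + (sqrt(2010) + 45)^(1/3))/12)*cos(3^(1/6)*5^(1/3)*y*(-3^(2/3)*(sqrt(2010) + 45)^(1/3) + 3*5^(1/3)/(sqrt(2010) + 45)^(1/3))/12) + C3*exp(15^(1/3)*y*(15^(1/3)/(sqrt(2010) + 45)^(1/3) + (sqrt(2010) + 45)^(1/3))/6) + 9*y^2/10 - 9*y/25 + 9/125


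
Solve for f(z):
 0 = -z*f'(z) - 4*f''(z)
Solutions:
 f(z) = C1 + C2*erf(sqrt(2)*z/4)


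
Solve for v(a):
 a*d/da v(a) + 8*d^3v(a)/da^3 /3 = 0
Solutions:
 v(a) = C1 + Integral(C2*airyai(-3^(1/3)*a/2) + C3*airybi(-3^(1/3)*a/2), a)


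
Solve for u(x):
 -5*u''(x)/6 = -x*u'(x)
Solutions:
 u(x) = C1 + C2*erfi(sqrt(15)*x/5)


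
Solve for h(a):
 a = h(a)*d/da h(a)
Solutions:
 h(a) = -sqrt(C1 + a^2)
 h(a) = sqrt(C1 + a^2)


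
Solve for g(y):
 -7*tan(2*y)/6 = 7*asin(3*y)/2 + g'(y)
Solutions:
 g(y) = C1 - 7*y*asin(3*y)/2 - 7*sqrt(1 - 9*y^2)/6 + 7*log(cos(2*y))/12


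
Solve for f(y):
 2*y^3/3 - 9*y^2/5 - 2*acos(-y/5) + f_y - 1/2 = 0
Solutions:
 f(y) = C1 - y^4/6 + 3*y^3/5 + 2*y*acos(-y/5) + y/2 + 2*sqrt(25 - y^2)


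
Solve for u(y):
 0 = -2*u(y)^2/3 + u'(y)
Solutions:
 u(y) = -3/(C1 + 2*y)


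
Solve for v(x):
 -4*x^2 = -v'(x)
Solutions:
 v(x) = C1 + 4*x^3/3


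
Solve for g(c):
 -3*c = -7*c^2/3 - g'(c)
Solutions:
 g(c) = C1 - 7*c^3/9 + 3*c^2/2


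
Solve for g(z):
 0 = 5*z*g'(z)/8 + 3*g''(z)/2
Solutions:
 g(z) = C1 + C2*erf(sqrt(30)*z/12)


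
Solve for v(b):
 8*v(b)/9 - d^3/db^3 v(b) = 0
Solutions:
 v(b) = C3*exp(2*3^(1/3)*b/3) + (C1*sin(3^(5/6)*b/3) + C2*cos(3^(5/6)*b/3))*exp(-3^(1/3)*b/3)


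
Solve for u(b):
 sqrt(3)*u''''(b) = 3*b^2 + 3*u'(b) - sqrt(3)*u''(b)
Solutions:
 u(b) = C1 + C2*exp(-2^(1/3)*sqrt(3)*b*(-2/(9 + sqrt(85))^(1/3) + 2^(1/3)*(9 + sqrt(85))^(1/3))/12)*sin(2^(1/3)*b*(2/(9 + sqrt(85))^(1/3) + 2^(1/3)*(9 + sqrt(85))^(1/3))/4) + C3*exp(-2^(1/3)*sqrt(3)*b*(-2/(9 + sqrt(85))^(1/3) + 2^(1/3)*(9 + sqrt(85))^(1/3))/12)*cos(2^(1/3)*b*(2/(9 + sqrt(85))^(1/3) + 2^(1/3)*(9 + sqrt(85))^(1/3))/4) + C4*exp(2^(1/3)*sqrt(3)*b*(-2/(9 + sqrt(85))^(1/3) + 2^(1/3)*(9 + sqrt(85))^(1/3))/6) - b^3/3 - sqrt(3)*b^2/3 - 2*b/3


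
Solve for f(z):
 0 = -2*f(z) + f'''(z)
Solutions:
 f(z) = C3*exp(2^(1/3)*z) + (C1*sin(2^(1/3)*sqrt(3)*z/2) + C2*cos(2^(1/3)*sqrt(3)*z/2))*exp(-2^(1/3)*z/2)


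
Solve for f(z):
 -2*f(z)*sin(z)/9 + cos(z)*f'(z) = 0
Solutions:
 f(z) = C1/cos(z)^(2/9)


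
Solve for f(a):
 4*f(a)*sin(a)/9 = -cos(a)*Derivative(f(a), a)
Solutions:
 f(a) = C1*cos(a)^(4/9)


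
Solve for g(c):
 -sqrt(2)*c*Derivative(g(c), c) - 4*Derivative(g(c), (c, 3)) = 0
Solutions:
 g(c) = C1 + Integral(C2*airyai(-sqrt(2)*c/2) + C3*airybi(-sqrt(2)*c/2), c)


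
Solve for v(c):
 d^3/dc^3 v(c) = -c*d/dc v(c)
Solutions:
 v(c) = C1 + Integral(C2*airyai(-c) + C3*airybi(-c), c)


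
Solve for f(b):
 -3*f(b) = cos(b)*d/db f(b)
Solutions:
 f(b) = C1*(sin(b) - 1)^(3/2)/(sin(b) + 1)^(3/2)


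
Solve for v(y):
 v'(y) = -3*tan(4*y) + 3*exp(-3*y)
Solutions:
 v(y) = C1 - 3*log(tan(4*y)^2 + 1)/8 - exp(-3*y)


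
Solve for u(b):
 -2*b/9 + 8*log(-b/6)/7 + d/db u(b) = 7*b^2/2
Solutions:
 u(b) = C1 + 7*b^3/6 + b^2/9 - 8*b*log(-b)/7 + 8*b*(1 + log(6))/7


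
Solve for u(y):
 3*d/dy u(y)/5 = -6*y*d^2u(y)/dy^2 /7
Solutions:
 u(y) = C1 + C2*y^(3/10)


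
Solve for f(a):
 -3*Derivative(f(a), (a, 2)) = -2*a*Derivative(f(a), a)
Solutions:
 f(a) = C1 + C2*erfi(sqrt(3)*a/3)


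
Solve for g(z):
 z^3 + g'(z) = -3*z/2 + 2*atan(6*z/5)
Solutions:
 g(z) = C1 - z^4/4 - 3*z^2/4 + 2*z*atan(6*z/5) - 5*log(36*z^2 + 25)/6


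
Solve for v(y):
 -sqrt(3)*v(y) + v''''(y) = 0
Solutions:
 v(y) = C1*exp(-3^(1/8)*y) + C2*exp(3^(1/8)*y) + C3*sin(3^(1/8)*y) + C4*cos(3^(1/8)*y)


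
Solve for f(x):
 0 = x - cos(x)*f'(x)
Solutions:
 f(x) = C1 + Integral(x/cos(x), x)


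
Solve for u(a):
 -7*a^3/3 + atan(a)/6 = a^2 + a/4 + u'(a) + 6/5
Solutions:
 u(a) = C1 - 7*a^4/12 - a^3/3 - a^2/8 + a*atan(a)/6 - 6*a/5 - log(a^2 + 1)/12


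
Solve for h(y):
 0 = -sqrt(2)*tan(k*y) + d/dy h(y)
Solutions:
 h(y) = C1 + sqrt(2)*Piecewise((-log(cos(k*y))/k, Ne(k, 0)), (0, True))


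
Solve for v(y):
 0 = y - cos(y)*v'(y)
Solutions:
 v(y) = C1 + Integral(y/cos(y), y)


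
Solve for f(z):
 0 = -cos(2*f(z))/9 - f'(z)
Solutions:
 z/9 - log(sin(2*f(z)) - 1)/4 + log(sin(2*f(z)) + 1)/4 = C1


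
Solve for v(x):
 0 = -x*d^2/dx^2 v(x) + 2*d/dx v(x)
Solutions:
 v(x) = C1 + C2*x^3


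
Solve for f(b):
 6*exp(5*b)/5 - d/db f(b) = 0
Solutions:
 f(b) = C1 + 6*exp(5*b)/25


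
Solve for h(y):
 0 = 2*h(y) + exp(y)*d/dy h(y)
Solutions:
 h(y) = C1*exp(2*exp(-y))


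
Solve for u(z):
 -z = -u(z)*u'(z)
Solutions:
 u(z) = -sqrt(C1 + z^2)
 u(z) = sqrt(C1 + z^2)


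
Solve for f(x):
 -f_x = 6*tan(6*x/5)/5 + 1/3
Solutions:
 f(x) = C1 - x/3 + log(cos(6*x/5))


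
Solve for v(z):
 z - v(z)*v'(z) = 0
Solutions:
 v(z) = -sqrt(C1 + z^2)
 v(z) = sqrt(C1 + z^2)


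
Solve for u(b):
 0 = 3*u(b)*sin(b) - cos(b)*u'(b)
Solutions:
 u(b) = C1/cos(b)^3


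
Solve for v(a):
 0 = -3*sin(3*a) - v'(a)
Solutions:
 v(a) = C1 + cos(3*a)


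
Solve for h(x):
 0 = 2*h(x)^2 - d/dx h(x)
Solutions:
 h(x) = -1/(C1 + 2*x)


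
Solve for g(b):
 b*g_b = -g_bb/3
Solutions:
 g(b) = C1 + C2*erf(sqrt(6)*b/2)


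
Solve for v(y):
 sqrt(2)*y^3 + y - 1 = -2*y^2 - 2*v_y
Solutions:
 v(y) = C1 - sqrt(2)*y^4/8 - y^3/3 - y^2/4 + y/2


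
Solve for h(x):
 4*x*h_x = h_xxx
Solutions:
 h(x) = C1 + Integral(C2*airyai(2^(2/3)*x) + C3*airybi(2^(2/3)*x), x)


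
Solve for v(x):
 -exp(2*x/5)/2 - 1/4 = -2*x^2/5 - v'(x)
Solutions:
 v(x) = C1 - 2*x^3/15 + x/4 + 5*exp(2*x/5)/4


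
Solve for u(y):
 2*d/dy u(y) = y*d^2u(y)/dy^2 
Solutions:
 u(y) = C1 + C2*y^3


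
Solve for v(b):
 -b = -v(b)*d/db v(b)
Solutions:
 v(b) = -sqrt(C1 + b^2)
 v(b) = sqrt(C1 + b^2)


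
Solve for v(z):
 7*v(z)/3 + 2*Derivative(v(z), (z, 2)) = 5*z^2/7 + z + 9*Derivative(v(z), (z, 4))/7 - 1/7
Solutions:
 v(z) = C1*exp(-sqrt(21)*z/3) + C2*exp(sqrt(21)*z/3) + C3*sin(sqrt(7)*z/3) + C4*cos(sqrt(7)*z/3) + 15*z^2/49 + 3*z/7 - 201/343


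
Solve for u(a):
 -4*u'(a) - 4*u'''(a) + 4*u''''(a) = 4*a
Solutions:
 u(a) = C1 + C2*exp(a*(-2^(2/3)*(3*sqrt(93) + 29)^(1/3) - 2*2^(1/3)/(3*sqrt(93) + 29)^(1/3) + 4)/12)*sin(2^(1/3)*sqrt(3)*a*(-2^(1/3)*(3*sqrt(93) + 29)^(1/3) + 2/(3*sqrt(93) + 29)^(1/3))/12) + C3*exp(a*(-2^(2/3)*(3*sqrt(93) + 29)^(1/3) - 2*2^(1/3)/(3*sqrt(93) + 29)^(1/3) + 4)/12)*cos(2^(1/3)*sqrt(3)*a*(-2^(1/3)*(3*sqrt(93) + 29)^(1/3) + 2/(3*sqrt(93) + 29)^(1/3))/12) + C4*exp(a*(2*2^(1/3)/(3*sqrt(93) + 29)^(1/3) + 2 + 2^(2/3)*(3*sqrt(93) + 29)^(1/3))/6) - a^2/2


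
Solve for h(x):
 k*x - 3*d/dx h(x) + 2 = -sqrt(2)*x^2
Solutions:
 h(x) = C1 + k*x^2/6 + sqrt(2)*x^3/9 + 2*x/3


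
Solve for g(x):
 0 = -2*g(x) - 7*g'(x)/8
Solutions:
 g(x) = C1*exp(-16*x/7)


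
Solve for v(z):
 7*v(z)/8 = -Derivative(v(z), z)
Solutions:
 v(z) = C1*exp(-7*z/8)


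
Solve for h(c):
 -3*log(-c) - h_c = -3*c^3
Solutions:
 h(c) = C1 + 3*c^4/4 - 3*c*log(-c) + 3*c


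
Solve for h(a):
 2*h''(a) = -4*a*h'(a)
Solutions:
 h(a) = C1 + C2*erf(a)


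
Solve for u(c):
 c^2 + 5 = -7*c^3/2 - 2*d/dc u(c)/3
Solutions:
 u(c) = C1 - 21*c^4/16 - c^3/2 - 15*c/2


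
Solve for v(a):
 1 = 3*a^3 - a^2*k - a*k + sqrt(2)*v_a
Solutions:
 v(a) = C1 - 3*sqrt(2)*a^4/8 + sqrt(2)*a^3*k/6 + sqrt(2)*a^2*k/4 + sqrt(2)*a/2


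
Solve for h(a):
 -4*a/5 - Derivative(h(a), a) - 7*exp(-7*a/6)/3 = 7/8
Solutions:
 h(a) = C1 - 2*a^2/5 - 7*a/8 + 2*exp(-7*a/6)


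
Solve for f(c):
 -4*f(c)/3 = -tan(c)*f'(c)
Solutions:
 f(c) = C1*sin(c)^(4/3)


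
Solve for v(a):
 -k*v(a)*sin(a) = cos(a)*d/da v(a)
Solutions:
 v(a) = C1*exp(k*log(cos(a)))


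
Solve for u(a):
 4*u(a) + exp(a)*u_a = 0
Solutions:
 u(a) = C1*exp(4*exp(-a))


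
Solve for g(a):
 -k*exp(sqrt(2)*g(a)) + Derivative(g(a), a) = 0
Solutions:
 g(a) = sqrt(2)*(2*log(-1/(C1 + a*k)) - log(2))/4


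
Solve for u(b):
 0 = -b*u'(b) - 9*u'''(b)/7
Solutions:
 u(b) = C1 + Integral(C2*airyai(-21^(1/3)*b/3) + C3*airybi(-21^(1/3)*b/3), b)


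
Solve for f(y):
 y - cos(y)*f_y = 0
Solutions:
 f(y) = C1 + Integral(y/cos(y), y)


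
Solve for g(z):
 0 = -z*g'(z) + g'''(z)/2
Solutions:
 g(z) = C1 + Integral(C2*airyai(2^(1/3)*z) + C3*airybi(2^(1/3)*z), z)


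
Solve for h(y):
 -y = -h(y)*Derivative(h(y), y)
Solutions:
 h(y) = -sqrt(C1 + y^2)
 h(y) = sqrt(C1 + y^2)


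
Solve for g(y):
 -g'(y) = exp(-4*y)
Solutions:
 g(y) = C1 + exp(-4*y)/4


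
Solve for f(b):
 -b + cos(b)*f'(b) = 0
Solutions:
 f(b) = C1 + Integral(b/cos(b), b)


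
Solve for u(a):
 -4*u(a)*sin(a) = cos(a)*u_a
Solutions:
 u(a) = C1*cos(a)^4


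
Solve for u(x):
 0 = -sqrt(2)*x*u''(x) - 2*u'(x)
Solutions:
 u(x) = C1 + C2*x^(1 - sqrt(2))


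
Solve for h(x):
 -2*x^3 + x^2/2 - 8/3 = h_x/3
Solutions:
 h(x) = C1 - 3*x^4/2 + x^3/2 - 8*x


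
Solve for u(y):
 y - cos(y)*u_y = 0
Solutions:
 u(y) = C1 + Integral(y/cos(y), y)


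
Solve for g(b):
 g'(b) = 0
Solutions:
 g(b) = C1


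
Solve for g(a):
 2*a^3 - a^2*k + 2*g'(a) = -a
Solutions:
 g(a) = C1 - a^4/4 + a^3*k/6 - a^2/4


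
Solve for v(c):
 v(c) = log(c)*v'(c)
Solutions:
 v(c) = C1*exp(li(c))


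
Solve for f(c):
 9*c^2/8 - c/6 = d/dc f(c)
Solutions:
 f(c) = C1 + 3*c^3/8 - c^2/12


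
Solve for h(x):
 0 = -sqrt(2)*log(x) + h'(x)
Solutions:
 h(x) = C1 + sqrt(2)*x*log(x) - sqrt(2)*x


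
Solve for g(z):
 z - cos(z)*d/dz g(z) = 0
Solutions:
 g(z) = C1 + Integral(z/cos(z), z)


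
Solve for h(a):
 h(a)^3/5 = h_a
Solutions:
 h(a) = -sqrt(10)*sqrt(-1/(C1 + a))/2
 h(a) = sqrt(10)*sqrt(-1/(C1 + a))/2


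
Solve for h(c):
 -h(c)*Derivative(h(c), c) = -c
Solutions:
 h(c) = -sqrt(C1 + c^2)
 h(c) = sqrt(C1 + c^2)


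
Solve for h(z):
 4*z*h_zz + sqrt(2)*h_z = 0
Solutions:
 h(z) = C1 + C2*z^(1 - sqrt(2)/4)


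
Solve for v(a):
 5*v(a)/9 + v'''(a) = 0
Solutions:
 v(a) = C3*exp(-15^(1/3)*a/3) + (C1*sin(3^(5/6)*5^(1/3)*a/6) + C2*cos(3^(5/6)*5^(1/3)*a/6))*exp(15^(1/3)*a/6)


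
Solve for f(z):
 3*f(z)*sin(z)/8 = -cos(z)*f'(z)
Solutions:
 f(z) = C1*cos(z)^(3/8)


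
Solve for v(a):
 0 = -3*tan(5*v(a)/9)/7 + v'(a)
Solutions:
 v(a) = -9*asin(C1*exp(5*a/21))/5 + 9*pi/5
 v(a) = 9*asin(C1*exp(5*a/21))/5


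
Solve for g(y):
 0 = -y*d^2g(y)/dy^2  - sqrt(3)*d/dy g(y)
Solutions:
 g(y) = C1 + C2*y^(1 - sqrt(3))


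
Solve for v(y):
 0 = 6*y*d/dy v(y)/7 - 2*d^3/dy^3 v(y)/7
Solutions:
 v(y) = C1 + Integral(C2*airyai(3^(1/3)*y) + C3*airybi(3^(1/3)*y), y)


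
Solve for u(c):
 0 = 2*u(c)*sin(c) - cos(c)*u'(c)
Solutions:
 u(c) = C1/cos(c)^2


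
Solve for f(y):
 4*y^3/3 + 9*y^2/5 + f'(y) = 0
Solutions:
 f(y) = C1 - y^4/3 - 3*y^3/5


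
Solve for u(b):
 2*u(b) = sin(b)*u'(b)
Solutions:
 u(b) = C1*(cos(b) - 1)/(cos(b) + 1)


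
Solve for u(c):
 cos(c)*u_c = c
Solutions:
 u(c) = C1 + Integral(c/cos(c), c)


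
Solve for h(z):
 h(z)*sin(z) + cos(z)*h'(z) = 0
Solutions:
 h(z) = C1*cos(z)


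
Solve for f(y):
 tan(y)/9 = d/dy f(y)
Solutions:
 f(y) = C1 - log(cos(y))/9


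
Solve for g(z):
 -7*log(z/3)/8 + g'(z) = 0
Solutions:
 g(z) = C1 + 7*z*log(z)/8 - 7*z*log(3)/8 - 7*z/8


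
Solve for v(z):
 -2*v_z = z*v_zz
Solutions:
 v(z) = C1 + C2/z


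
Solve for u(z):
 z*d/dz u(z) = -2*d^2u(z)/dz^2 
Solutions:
 u(z) = C1 + C2*erf(z/2)


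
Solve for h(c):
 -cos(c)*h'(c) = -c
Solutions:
 h(c) = C1 + Integral(c/cos(c), c)


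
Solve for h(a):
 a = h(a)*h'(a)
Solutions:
 h(a) = -sqrt(C1 + a^2)
 h(a) = sqrt(C1 + a^2)


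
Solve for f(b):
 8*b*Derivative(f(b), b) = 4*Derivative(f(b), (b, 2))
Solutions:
 f(b) = C1 + C2*erfi(b)


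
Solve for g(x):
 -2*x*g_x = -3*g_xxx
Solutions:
 g(x) = C1 + Integral(C2*airyai(2^(1/3)*3^(2/3)*x/3) + C3*airybi(2^(1/3)*3^(2/3)*x/3), x)


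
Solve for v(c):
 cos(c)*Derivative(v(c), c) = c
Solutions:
 v(c) = C1 + Integral(c/cos(c), c)


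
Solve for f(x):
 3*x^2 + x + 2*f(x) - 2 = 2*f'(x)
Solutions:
 f(x) = C1*exp(x) - 3*x^2/2 - 7*x/2 - 5/2


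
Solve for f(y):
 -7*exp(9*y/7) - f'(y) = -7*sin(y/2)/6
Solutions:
 f(y) = C1 - 49*exp(9*y/7)/9 - 7*cos(y/2)/3


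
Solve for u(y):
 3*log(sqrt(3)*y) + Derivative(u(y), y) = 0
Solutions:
 u(y) = C1 - 3*y*log(y) - 3*y*log(3)/2 + 3*y


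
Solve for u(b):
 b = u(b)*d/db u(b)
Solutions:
 u(b) = -sqrt(C1 + b^2)
 u(b) = sqrt(C1 + b^2)


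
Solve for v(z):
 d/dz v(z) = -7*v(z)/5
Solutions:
 v(z) = C1*exp(-7*z/5)


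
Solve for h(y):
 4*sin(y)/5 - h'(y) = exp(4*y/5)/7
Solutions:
 h(y) = C1 - 5*exp(4*y/5)/28 - 4*cos(y)/5


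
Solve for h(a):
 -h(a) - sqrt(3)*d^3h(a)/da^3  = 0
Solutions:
 h(a) = C3*exp(-3^(5/6)*a/3) + (C1*sin(3^(1/3)*a/2) + C2*cos(3^(1/3)*a/2))*exp(3^(5/6)*a/6)


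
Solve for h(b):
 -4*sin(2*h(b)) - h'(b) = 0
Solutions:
 h(b) = pi - acos((-C1 - exp(16*b))/(C1 - exp(16*b)))/2
 h(b) = acos((-C1 - exp(16*b))/(C1 - exp(16*b)))/2


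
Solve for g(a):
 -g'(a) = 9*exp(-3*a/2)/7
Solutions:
 g(a) = C1 + 6*exp(-3*a/2)/7


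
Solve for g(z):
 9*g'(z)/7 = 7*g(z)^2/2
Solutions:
 g(z) = -18/(C1 + 49*z)


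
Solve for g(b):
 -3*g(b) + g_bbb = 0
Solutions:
 g(b) = C3*exp(3^(1/3)*b) + (C1*sin(3^(5/6)*b/2) + C2*cos(3^(5/6)*b/2))*exp(-3^(1/3)*b/2)


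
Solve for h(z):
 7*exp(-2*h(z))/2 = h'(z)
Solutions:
 h(z) = log(-sqrt(C1 + 7*z))
 h(z) = log(C1 + 7*z)/2


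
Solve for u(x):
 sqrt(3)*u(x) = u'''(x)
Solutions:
 u(x) = C3*exp(3^(1/6)*x) + (C1*sin(3^(2/3)*x/2) + C2*cos(3^(2/3)*x/2))*exp(-3^(1/6)*x/2)


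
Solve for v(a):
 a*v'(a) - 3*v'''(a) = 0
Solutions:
 v(a) = C1 + Integral(C2*airyai(3^(2/3)*a/3) + C3*airybi(3^(2/3)*a/3), a)


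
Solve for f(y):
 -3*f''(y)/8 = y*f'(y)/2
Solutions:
 f(y) = C1 + C2*erf(sqrt(6)*y/3)


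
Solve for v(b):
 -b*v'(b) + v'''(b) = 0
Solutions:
 v(b) = C1 + Integral(C2*airyai(b) + C3*airybi(b), b)


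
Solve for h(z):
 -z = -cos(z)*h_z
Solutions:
 h(z) = C1 + Integral(z/cos(z), z)


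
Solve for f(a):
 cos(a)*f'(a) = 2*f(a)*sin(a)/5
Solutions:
 f(a) = C1/cos(a)^(2/5)


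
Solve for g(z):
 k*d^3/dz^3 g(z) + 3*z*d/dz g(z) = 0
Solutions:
 g(z) = C1 + Integral(C2*airyai(3^(1/3)*z*(-1/k)^(1/3)) + C3*airybi(3^(1/3)*z*(-1/k)^(1/3)), z)


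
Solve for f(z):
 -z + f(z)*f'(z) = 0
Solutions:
 f(z) = -sqrt(C1 + z^2)
 f(z) = sqrt(C1 + z^2)


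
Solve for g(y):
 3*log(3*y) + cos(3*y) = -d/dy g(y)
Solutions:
 g(y) = C1 - 3*y*log(y) - 3*y*log(3) + 3*y - sin(3*y)/3


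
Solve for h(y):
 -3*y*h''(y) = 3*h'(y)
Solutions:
 h(y) = C1 + C2*log(y)


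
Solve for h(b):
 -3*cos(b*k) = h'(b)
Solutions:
 h(b) = C1 - 3*sin(b*k)/k


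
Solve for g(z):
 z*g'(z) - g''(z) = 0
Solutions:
 g(z) = C1 + C2*erfi(sqrt(2)*z/2)


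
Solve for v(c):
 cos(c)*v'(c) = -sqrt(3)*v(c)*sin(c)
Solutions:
 v(c) = C1*cos(c)^(sqrt(3))


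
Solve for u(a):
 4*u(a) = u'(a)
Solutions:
 u(a) = C1*exp(4*a)


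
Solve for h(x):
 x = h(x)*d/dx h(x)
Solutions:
 h(x) = -sqrt(C1 + x^2)
 h(x) = sqrt(C1 + x^2)


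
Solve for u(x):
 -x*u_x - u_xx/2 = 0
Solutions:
 u(x) = C1 + C2*erf(x)


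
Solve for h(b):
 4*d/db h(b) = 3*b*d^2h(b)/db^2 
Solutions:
 h(b) = C1 + C2*b^(7/3)


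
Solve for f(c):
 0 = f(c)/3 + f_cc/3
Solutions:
 f(c) = C1*sin(c) + C2*cos(c)


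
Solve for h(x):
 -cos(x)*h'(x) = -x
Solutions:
 h(x) = C1 + Integral(x/cos(x), x)


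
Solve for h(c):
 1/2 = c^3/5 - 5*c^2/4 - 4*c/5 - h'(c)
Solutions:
 h(c) = C1 + c^4/20 - 5*c^3/12 - 2*c^2/5 - c/2


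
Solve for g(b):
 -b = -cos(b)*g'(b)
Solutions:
 g(b) = C1 + Integral(b/cos(b), b)


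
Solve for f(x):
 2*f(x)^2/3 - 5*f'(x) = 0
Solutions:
 f(x) = -15/(C1 + 2*x)


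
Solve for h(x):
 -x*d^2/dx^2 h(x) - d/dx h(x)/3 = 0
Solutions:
 h(x) = C1 + C2*x^(2/3)


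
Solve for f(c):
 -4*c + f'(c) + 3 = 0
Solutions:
 f(c) = C1 + 2*c^2 - 3*c


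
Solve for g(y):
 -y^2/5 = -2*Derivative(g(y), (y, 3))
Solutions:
 g(y) = C1 + C2*y + C3*y^2 + y^5/600


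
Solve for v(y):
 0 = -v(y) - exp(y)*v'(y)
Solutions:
 v(y) = C1*exp(exp(-y))


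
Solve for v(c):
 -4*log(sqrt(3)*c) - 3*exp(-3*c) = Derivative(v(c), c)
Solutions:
 v(c) = C1 - 4*c*log(c) + 2*c*(2 - log(3)) + exp(-3*c)


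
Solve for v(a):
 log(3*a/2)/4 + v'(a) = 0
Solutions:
 v(a) = C1 - a*log(a)/4 - a*log(3)/4 + a*log(2)/4 + a/4


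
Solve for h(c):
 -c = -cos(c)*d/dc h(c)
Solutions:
 h(c) = C1 + Integral(c/cos(c), c)


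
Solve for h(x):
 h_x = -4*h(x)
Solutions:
 h(x) = C1*exp(-4*x)


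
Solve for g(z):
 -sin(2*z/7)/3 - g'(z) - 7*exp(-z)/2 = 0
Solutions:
 g(z) = C1 + 7*cos(2*z/7)/6 + 7*exp(-z)/2


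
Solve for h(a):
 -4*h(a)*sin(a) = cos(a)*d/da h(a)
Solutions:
 h(a) = C1*cos(a)^4


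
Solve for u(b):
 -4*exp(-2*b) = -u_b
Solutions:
 u(b) = C1 - 2*exp(-2*b)


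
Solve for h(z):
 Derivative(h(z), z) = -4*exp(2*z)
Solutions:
 h(z) = C1 - 2*exp(2*z)


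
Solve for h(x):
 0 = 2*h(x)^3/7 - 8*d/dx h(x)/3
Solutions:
 h(x) = -sqrt(14)*sqrt(-1/(C1 + 3*x))
 h(x) = sqrt(14)*sqrt(-1/(C1 + 3*x))


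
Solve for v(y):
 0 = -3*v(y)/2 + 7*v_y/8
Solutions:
 v(y) = C1*exp(12*y/7)


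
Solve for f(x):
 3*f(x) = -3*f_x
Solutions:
 f(x) = C1*exp(-x)


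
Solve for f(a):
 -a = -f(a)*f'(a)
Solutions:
 f(a) = -sqrt(C1 + a^2)
 f(a) = sqrt(C1 + a^2)


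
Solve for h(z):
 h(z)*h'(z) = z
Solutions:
 h(z) = -sqrt(C1 + z^2)
 h(z) = sqrt(C1 + z^2)


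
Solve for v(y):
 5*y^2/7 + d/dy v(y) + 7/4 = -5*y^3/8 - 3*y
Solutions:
 v(y) = C1 - 5*y^4/32 - 5*y^3/21 - 3*y^2/2 - 7*y/4


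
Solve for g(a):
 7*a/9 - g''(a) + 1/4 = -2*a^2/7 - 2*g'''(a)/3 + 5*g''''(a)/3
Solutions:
 g(a) = C1 + C2*a + a^4/42 + 73*a^3/378 + 53*a^2/1512 + (C3*sin(sqrt(14)*a/5) + C4*cos(sqrt(14)*a/5))*exp(a/5)


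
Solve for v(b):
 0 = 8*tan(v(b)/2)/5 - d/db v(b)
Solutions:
 v(b) = -2*asin(C1*exp(4*b/5)) + 2*pi
 v(b) = 2*asin(C1*exp(4*b/5))


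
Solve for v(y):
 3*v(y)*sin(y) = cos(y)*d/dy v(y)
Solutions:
 v(y) = C1/cos(y)^3


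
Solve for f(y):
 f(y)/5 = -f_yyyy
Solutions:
 f(y) = (C1*sin(sqrt(2)*5^(3/4)*y/10) + C2*cos(sqrt(2)*5^(3/4)*y/10))*exp(-sqrt(2)*5^(3/4)*y/10) + (C3*sin(sqrt(2)*5^(3/4)*y/10) + C4*cos(sqrt(2)*5^(3/4)*y/10))*exp(sqrt(2)*5^(3/4)*y/10)


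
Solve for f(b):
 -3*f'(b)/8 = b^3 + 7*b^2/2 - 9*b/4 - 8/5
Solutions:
 f(b) = C1 - 2*b^4/3 - 28*b^3/9 + 3*b^2 + 64*b/15


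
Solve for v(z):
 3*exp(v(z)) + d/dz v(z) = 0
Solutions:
 v(z) = log(1/(C1 + 3*z))


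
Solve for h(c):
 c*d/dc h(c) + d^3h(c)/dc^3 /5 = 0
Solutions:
 h(c) = C1 + Integral(C2*airyai(-5^(1/3)*c) + C3*airybi(-5^(1/3)*c), c)


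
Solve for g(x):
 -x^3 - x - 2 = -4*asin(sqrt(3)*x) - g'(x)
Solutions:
 g(x) = C1 + x^4/4 + x^2/2 - 4*x*asin(sqrt(3)*x) + 2*x - 4*sqrt(3)*sqrt(1 - 3*x^2)/3


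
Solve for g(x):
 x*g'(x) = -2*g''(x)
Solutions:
 g(x) = C1 + C2*erf(x/2)


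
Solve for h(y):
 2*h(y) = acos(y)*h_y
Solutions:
 h(y) = C1*exp(2*Integral(1/acos(y), y))


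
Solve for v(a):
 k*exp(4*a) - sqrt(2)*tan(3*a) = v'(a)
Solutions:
 v(a) = C1 + k*exp(4*a)/4 + sqrt(2)*log(cos(3*a))/3


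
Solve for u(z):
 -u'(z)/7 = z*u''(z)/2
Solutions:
 u(z) = C1 + C2*z^(5/7)


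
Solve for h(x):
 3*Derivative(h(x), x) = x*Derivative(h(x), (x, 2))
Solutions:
 h(x) = C1 + C2*x^4


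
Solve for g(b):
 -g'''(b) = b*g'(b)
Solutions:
 g(b) = C1 + Integral(C2*airyai(-b) + C3*airybi(-b), b)


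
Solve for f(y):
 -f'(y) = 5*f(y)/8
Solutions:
 f(y) = C1*exp(-5*y/8)


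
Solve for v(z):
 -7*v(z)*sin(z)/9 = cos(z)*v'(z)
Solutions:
 v(z) = C1*cos(z)^(7/9)


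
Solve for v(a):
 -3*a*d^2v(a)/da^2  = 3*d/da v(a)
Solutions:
 v(a) = C1 + C2*log(a)


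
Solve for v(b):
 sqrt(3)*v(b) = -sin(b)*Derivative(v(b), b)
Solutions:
 v(b) = C1*(cos(b) + 1)^(sqrt(3)/2)/(cos(b) - 1)^(sqrt(3)/2)


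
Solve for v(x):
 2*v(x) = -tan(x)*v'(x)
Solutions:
 v(x) = C1/sin(x)^2


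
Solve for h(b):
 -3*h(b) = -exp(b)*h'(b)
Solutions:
 h(b) = C1*exp(-3*exp(-b))


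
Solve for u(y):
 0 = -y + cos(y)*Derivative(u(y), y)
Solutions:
 u(y) = C1 + Integral(y/cos(y), y)


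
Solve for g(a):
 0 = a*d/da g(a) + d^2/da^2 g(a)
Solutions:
 g(a) = C1 + C2*erf(sqrt(2)*a/2)


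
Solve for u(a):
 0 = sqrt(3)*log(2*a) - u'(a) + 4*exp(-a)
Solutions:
 u(a) = C1 + sqrt(3)*a*log(a) + sqrt(3)*a*(-1 + log(2)) - 4*exp(-a)


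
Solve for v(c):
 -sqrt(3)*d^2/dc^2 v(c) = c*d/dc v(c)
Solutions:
 v(c) = C1 + C2*erf(sqrt(2)*3^(3/4)*c/6)


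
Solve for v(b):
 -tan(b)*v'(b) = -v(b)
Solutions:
 v(b) = C1*sin(b)


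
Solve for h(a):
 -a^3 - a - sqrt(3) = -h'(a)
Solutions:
 h(a) = C1 + a^4/4 + a^2/2 + sqrt(3)*a


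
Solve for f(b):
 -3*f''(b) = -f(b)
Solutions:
 f(b) = C1*exp(-sqrt(3)*b/3) + C2*exp(sqrt(3)*b/3)


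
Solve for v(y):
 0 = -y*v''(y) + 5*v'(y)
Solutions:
 v(y) = C1 + C2*y^6


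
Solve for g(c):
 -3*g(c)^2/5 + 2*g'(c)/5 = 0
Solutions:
 g(c) = -2/(C1 + 3*c)


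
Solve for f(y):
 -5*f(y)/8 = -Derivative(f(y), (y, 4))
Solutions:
 f(y) = C1*exp(-10^(1/4)*y/2) + C2*exp(10^(1/4)*y/2) + C3*sin(10^(1/4)*y/2) + C4*cos(10^(1/4)*y/2)


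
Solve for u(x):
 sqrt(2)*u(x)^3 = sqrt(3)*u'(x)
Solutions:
 u(x) = -sqrt(6)*sqrt(-1/(C1 + sqrt(6)*x))/2
 u(x) = sqrt(6)*sqrt(-1/(C1 + sqrt(6)*x))/2


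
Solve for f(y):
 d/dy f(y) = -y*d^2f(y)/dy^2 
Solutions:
 f(y) = C1 + C2*log(y)


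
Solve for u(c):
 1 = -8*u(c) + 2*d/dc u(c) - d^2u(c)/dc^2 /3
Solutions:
 u(c) = (C1*sin(sqrt(15)*c) + C2*cos(sqrt(15)*c))*exp(3*c) - 1/8


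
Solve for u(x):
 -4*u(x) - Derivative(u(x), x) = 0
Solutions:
 u(x) = C1*exp(-4*x)


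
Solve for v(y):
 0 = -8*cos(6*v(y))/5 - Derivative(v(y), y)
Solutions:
 8*y/5 - log(sin(6*v(y)) - 1)/12 + log(sin(6*v(y)) + 1)/12 = C1


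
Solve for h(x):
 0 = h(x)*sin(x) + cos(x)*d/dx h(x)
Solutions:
 h(x) = C1*cos(x)


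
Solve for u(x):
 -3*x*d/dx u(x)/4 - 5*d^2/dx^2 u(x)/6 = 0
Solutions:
 u(x) = C1 + C2*erf(3*sqrt(5)*x/10)


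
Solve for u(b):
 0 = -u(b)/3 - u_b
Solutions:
 u(b) = C1*exp(-b/3)


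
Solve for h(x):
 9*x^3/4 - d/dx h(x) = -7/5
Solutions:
 h(x) = C1 + 9*x^4/16 + 7*x/5


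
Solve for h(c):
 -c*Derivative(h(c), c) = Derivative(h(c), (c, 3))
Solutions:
 h(c) = C1 + Integral(C2*airyai(-c) + C3*airybi(-c), c)


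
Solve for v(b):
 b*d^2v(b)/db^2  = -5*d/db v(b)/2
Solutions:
 v(b) = C1 + C2/b^(3/2)


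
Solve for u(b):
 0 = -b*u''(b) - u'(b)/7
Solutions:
 u(b) = C1 + C2*b^(6/7)


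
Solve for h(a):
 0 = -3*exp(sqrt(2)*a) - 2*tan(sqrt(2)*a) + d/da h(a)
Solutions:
 h(a) = C1 + 3*sqrt(2)*exp(sqrt(2)*a)/2 - sqrt(2)*log(cos(sqrt(2)*a))


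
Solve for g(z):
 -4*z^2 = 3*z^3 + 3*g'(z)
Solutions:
 g(z) = C1 - z^4/4 - 4*z^3/9


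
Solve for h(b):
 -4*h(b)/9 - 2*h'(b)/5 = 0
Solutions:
 h(b) = C1*exp(-10*b/9)


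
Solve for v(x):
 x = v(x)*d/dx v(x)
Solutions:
 v(x) = -sqrt(C1 + x^2)
 v(x) = sqrt(C1 + x^2)


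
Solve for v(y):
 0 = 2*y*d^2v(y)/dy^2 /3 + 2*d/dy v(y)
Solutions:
 v(y) = C1 + C2/y^2


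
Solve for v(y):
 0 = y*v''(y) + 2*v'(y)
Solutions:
 v(y) = C1 + C2/y


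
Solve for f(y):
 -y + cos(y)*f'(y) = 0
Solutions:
 f(y) = C1 + Integral(y/cos(y), y)


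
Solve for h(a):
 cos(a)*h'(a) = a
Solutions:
 h(a) = C1 + Integral(a/cos(a), a)


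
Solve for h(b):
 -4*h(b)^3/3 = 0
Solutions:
 h(b) = 0


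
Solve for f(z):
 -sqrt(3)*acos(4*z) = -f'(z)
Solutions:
 f(z) = C1 + sqrt(3)*(z*acos(4*z) - sqrt(1 - 16*z^2)/4)


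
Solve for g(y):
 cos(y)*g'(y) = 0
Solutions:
 g(y) = C1


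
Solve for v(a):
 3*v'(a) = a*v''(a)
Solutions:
 v(a) = C1 + C2*a^4


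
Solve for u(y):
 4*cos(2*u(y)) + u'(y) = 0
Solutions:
 u(y) = -asin((C1 + exp(16*y))/(C1 - exp(16*y)))/2 + pi/2
 u(y) = asin((C1 + exp(16*y))/(C1 - exp(16*y)))/2


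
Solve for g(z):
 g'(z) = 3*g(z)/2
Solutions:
 g(z) = C1*exp(3*z/2)


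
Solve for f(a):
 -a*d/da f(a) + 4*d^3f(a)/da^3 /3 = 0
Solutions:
 f(a) = C1 + Integral(C2*airyai(6^(1/3)*a/2) + C3*airybi(6^(1/3)*a/2), a)


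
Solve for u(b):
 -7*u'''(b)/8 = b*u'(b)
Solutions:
 u(b) = C1 + Integral(C2*airyai(-2*7^(2/3)*b/7) + C3*airybi(-2*7^(2/3)*b/7), b)


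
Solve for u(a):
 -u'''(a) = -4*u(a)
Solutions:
 u(a) = C3*exp(2^(2/3)*a) + (C1*sin(2^(2/3)*sqrt(3)*a/2) + C2*cos(2^(2/3)*sqrt(3)*a/2))*exp(-2^(2/3)*a/2)


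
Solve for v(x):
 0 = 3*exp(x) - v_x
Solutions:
 v(x) = C1 + 3*exp(x)


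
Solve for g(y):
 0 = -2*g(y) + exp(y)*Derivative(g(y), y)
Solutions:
 g(y) = C1*exp(-2*exp(-y))


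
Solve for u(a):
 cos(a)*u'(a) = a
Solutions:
 u(a) = C1 + Integral(a/cos(a), a)


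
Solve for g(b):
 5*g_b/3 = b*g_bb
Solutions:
 g(b) = C1 + C2*b^(8/3)


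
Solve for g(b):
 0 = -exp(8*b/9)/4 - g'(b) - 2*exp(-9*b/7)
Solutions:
 g(b) = C1 - 9*exp(8*b/9)/32 + 14*exp(-9*b/7)/9


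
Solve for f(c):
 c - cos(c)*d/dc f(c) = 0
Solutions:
 f(c) = C1 + Integral(c/cos(c), c)


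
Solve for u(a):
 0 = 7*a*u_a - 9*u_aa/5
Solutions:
 u(a) = C1 + C2*erfi(sqrt(70)*a/6)


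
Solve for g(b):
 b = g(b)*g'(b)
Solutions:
 g(b) = -sqrt(C1 + b^2)
 g(b) = sqrt(C1 + b^2)


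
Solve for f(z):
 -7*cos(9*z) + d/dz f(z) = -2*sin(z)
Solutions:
 f(z) = C1 + 7*sin(9*z)/9 + 2*cos(z)


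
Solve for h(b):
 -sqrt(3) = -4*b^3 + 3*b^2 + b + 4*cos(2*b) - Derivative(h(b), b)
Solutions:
 h(b) = C1 - b^4 + b^3 + b^2/2 + sqrt(3)*b + 2*sin(2*b)


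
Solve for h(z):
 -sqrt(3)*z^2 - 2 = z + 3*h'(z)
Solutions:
 h(z) = C1 - sqrt(3)*z^3/9 - z^2/6 - 2*z/3


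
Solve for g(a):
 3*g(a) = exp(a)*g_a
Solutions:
 g(a) = C1*exp(-3*exp(-a))


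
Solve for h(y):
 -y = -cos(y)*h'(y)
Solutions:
 h(y) = C1 + Integral(y/cos(y), y)


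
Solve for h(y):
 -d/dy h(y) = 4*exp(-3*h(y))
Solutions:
 h(y) = log(C1 - 12*y)/3
 h(y) = log((-3^(1/3) - 3^(5/6)*I)*(C1 - 4*y)^(1/3)/2)
 h(y) = log((-3^(1/3) + 3^(5/6)*I)*(C1 - 4*y)^(1/3)/2)


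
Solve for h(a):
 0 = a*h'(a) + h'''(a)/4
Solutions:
 h(a) = C1 + Integral(C2*airyai(-2^(2/3)*a) + C3*airybi(-2^(2/3)*a), a)


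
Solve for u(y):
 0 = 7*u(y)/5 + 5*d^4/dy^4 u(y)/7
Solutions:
 u(y) = (C1*sin(sqrt(70)*y/10) + C2*cos(sqrt(70)*y/10))*exp(-sqrt(70)*y/10) + (C3*sin(sqrt(70)*y/10) + C4*cos(sqrt(70)*y/10))*exp(sqrt(70)*y/10)


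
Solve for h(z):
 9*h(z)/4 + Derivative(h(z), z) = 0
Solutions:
 h(z) = C1*exp(-9*z/4)


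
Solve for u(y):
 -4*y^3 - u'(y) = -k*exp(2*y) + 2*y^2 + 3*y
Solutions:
 u(y) = C1 + k*exp(2*y)/2 - y^4 - 2*y^3/3 - 3*y^2/2


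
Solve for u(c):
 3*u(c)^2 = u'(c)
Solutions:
 u(c) = -1/(C1 + 3*c)


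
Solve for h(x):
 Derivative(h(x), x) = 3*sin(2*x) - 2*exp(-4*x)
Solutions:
 h(x) = C1 - 3*cos(2*x)/2 + exp(-4*x)/2


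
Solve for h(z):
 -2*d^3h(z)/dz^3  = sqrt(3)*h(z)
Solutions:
 h(z) = C3*exp(-2^(2/3)*3^(1/6)*z/2) + (C1*sin(6^(2/3)*z/4) + C2*cos(6^(2/3)*z/4))*exp(2^(2/3)*3^(1/6)*z/4)


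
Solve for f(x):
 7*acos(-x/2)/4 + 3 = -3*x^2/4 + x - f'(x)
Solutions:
 f(x) = C1 - x^3/4 + x^2/2 - 7*x*acos(-x/2)/4 - 3*x - 7*sqrt(4 - x^2)/4


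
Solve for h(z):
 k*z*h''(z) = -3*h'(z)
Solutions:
 h(z) = C1 + z^(((re(k) - 3)*re(k) + im(k)^2)/(re(k)^2 + im(k)^2))*(C2*sin(3*log(z)*Abs(im(k))/(re(k)^2 + im(k)^2)) + C3*cos(3*log(z)*im(k)/(re(k)^2 + im(k)^2)))


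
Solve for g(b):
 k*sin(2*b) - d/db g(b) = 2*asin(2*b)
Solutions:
 g(b) = C1 - 2*b*asin(2*b) - k*cos(2*b)/2 - sqrt(1 - 4*b^2)


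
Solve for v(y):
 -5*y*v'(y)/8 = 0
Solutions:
 v(y) = C1


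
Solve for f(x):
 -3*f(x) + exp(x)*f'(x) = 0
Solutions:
 f(x) = C1*exp(-3*exp(-x))


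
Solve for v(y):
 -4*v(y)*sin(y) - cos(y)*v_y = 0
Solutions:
 v(y) = C1*cos(y)^4


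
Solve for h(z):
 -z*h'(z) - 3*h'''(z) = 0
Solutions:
 h(z) = C1 + Integral(C2*airyai(-3^(2/3)*z/3) + C3*airybi(-3^(2/3)*z/3), z)


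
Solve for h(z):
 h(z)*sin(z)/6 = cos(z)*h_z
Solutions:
 h(z) = C1/cos(z)^(1/6)


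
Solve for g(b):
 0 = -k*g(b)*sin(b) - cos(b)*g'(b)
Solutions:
 g(b) = C1*exp(k*log(cos(b)))


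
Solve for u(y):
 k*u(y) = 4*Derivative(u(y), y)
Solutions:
 u(y) = C1*exp(k*y/4)


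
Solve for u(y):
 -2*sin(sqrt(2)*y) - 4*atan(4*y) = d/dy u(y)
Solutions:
 u(y) = C1 - 4*y*atan(4*y) + log(16*y^2 + 1)/2 + sqrt(2)*cos(sqrt(2)*y)


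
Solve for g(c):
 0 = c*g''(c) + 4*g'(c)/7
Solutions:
 g(c) = C1 + C2*c^(3/7)


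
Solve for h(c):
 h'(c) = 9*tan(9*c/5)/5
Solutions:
 h(c) = C1 - log(cos(9*c/5))


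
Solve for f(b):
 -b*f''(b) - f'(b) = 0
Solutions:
 f(b) = C1 + C2*log(b)
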